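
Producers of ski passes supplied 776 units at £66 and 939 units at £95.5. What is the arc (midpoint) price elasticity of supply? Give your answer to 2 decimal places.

0.52

ΔQ = 939 − 776 = 163; ΔP = 95.5 − 66 = 29.5.
Midpoints: P̄ = 80.75, Q̄ = 857.5.
ε_s = (ΔQ/ΔP)(P̄/Q̄) = (163/29.5)(80.75/857.5).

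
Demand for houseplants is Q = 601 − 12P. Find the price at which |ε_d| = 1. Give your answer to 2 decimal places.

25.04

For linear demand Q = a − bP, ε = −bP/(a − bP). |ε| = 1 when bP = a − bP, i.e. P = a/(2b).
P = 601/(2·12) = 601/24 = 25.0417.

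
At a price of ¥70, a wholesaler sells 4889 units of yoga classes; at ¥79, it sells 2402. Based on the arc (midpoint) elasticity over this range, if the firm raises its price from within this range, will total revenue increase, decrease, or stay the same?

decrease

Arc ε = (-2487/9)(74.50/3645.5) ≈ -5.647.
|ε| = 5.65 > 1, so demand is elastic. A price rise therefore reduces total revenue.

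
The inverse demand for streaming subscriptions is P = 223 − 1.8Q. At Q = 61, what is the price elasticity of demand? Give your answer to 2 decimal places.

-1.03

At Q = 61, P = 223 − 1.8(61) = 113.20.
dP/dQ = −1.8, so dQ/dP = 1/(−1.8) = -0.556.
ε = (dQ/dP)(P/Q) = (-0.556)(113.20/61).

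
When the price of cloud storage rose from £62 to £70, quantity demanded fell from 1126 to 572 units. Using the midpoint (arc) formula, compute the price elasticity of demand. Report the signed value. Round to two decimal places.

-5.38

ΔQ = 572 − 1126 = -554; ΔP = 70 − 62 = 8.
Midpoints: P̄ = 66.00, Q̄ = 849.0.
ε = (ΔQ/ΔP)(P̄/Q̄) = (-554/8)(66.00/849.0).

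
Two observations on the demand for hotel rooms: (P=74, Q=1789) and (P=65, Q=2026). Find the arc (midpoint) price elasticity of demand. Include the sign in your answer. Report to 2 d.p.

-0.96

ΔQ = 2026 − 1789 = 237; ΔP = 65 − 74 = -9.
Midpoints: P̄ = 69.50, Q̄ = 1907.5.
ε = (ΔQ/ΔP)(P̄/Q̄) = (237/-9)(69.50/1907.5).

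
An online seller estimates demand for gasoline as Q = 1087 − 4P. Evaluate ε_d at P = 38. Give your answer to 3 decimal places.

At P = 38, Q = 935.
dQ/dP = −4.
ε = (dQ/dP)(P/Q) = (-4)(38/935).
|ε| < 1, so demand is inelastic at this price.

-0.163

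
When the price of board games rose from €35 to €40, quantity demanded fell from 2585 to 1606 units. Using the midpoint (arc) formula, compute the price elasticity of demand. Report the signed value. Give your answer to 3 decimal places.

-3.504

ΔQ = 1606 − 2585 = -979; ΔP = 40 − 35 = 5.
Midpoints: P̄ = 37.50, Q̄ = 2095.5.
ε = (ΔQ/ΔP)(P̄/Q̄) = (-979/5)(37.50/2095.5).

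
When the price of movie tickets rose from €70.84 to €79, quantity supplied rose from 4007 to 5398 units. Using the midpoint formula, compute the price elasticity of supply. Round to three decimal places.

2.716

ΔQ = 5398 − 4007 = 1391; ΔP = 79 − 70.84 = 8.16.
Midpoints: P̄ = 74.92, Q̄ = 4702.5.
ε_s = (ΔQ/ΔP)(P̄/Q̄) = (1391/8.16)(74.92/4702.5).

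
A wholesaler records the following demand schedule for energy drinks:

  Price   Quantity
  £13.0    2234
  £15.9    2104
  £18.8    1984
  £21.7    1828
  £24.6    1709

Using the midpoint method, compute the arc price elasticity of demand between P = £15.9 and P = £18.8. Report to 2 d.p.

-0.35

At P = 15.9, Q = 2104; at P = 18.8, Q = 1984.
ΔQ = -120, ΔP = 2.9. Midpoints: P̄ = 17.35, Q̄ = 2044.0.
ε = (ΔQ/ΔP)(P̄/Q̄) = (-120/2.9)(17.35/2044.0).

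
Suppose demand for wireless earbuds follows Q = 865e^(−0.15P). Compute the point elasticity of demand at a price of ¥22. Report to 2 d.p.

-3.30

At P = 22, Q = 31.904.
dQ/dP = −0.15·865e^(−0.15P) = −0.15Q = -4.786.
ε = (dQ/dP)(P/Q) = (-4.786)(22/31.904).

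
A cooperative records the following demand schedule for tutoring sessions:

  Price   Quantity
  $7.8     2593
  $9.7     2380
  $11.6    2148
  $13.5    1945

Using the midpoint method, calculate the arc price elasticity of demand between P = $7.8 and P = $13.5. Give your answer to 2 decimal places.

-0.53

At P = 7.8, Q = 2593; at P = 13.5, Q = 1945.
ΔQ = -648, ΔP = 5.7. Midpoints: P̄ = 10.65, Q̄ = 2269.0.
ε = (ΔQ/ΔP)(P̄/Q̄) = (-648/5.7)(10.65/2269.0).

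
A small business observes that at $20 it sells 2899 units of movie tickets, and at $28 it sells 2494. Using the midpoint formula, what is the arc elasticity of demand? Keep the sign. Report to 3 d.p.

-0.451

ΔQ = 2494 − 2899 = -405; ΔP = 28 − 20 = 8.
Midpoints: P̄ = 24.00, Q̄ = 2696.5.
ε = (ΔQ/ΔP)(P̄/Q̄) = (-405/8)(24.00/2696.5).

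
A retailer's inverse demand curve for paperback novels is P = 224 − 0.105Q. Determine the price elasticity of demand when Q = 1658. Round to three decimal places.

At Q = 1658, P = 224 − 0.105(1658) = 49.91.
dP/dQ = −0.105, so dQ/dP = 1/(−0.105) = -9.524.
ε = (dQ/dP)(P/Q) = (-9.524)(49.91/1658).

-0.287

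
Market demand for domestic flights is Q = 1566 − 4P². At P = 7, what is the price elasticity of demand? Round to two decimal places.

-0.29

At P = 7, Q = 1370.
dQ/dP = −8P = -56.
ε = (dQ/dP)(P/Q) = (-56)(7/1370).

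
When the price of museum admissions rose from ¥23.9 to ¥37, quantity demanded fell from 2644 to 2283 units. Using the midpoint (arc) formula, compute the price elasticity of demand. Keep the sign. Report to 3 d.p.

ΔQ = 2283 − 2644 = -361; ΔP = 37 − 23.9 = 13.1.
Midpoints: P̄ = 30.45, Q̄ = 2463.5.
ε = (ΔQ/ΔP)(P̄/Q̄) = (-361/13.1)(30.45/2463.5).

-0.341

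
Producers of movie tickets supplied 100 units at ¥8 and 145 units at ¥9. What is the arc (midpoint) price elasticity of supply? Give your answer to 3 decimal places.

ΔQ = 145 − 100 = 45; ΔP = 9 − 8 = 1.
Midpoints: P̄ = 8.50, Q̄ = 122.5.
ε_s = (ΔQ/ΔP)(P̄/Q̄) = (45/1)(8.50/122.5).

3.122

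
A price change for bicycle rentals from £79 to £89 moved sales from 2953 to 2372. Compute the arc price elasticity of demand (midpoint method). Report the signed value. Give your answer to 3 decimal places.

-1.833

ΔQ = 2372 − 2953 = -581; ΔP = 89 − 79 = 10.
Midpoints: P̄ = 84.00, Q̄ = 2662.5.
ε = (ΔQ/ΔP)(P̄/Q̄) = (-581/10)(84.00/2662.5).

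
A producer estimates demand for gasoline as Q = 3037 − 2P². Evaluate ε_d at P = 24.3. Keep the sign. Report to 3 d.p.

-1.273

At P = 24.3, Q = 1856.020.
dQ/dP = −4P = -97.200.
ε = (dQ/dP)(P/Q) = (-97.200)(24.3/1856.020).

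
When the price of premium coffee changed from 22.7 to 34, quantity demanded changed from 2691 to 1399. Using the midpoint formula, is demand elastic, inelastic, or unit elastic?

elastic

Arc ε ≈ -1.585.
|ε| = 1.59 > 1.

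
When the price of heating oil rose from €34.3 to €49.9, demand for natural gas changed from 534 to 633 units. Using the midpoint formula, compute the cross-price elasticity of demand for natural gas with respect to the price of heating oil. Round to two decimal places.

ΔQ_x = 633 − 534 = 99; ΔP_y = 49.9 − 34.3 = 15.6.
Midpoints: P̄_y = 42.10, Q̄_x = 583.5.
ε_xy = (ΔQ_x/ΔP_y)(P̄_y/Q̄_x) = (99/15.6)(42.10/583.5).
ε_xy > 0, so the goods are substitutes.

0.46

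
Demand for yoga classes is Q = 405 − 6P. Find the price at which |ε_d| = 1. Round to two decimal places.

33.75

For linear demand Q = a − bP, ε = −bP/(a − bP). |ε| = 1 when bP = a − bP, i.e. P = a/(2b).
P = 405/(2·6) = 405/12 = 33.7500.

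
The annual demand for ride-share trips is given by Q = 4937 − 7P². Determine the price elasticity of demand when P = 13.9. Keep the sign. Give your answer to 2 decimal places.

-0.75

At P = 13.9, Q = 3584.530.
dQ/dP = −14P = -194.600.
ε = (dQ/dP)(P/Q) = (-194.600)(13.9/3584.530).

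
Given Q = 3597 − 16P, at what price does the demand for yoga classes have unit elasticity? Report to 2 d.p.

For linear demand Q = a − bP, ε = −bP/(a − bP). |ε| = 1 when bP = a − bP, i.e. P = a/(2b).
P = 3597/(2·16) = 3597/32 = 112.4062.

112.41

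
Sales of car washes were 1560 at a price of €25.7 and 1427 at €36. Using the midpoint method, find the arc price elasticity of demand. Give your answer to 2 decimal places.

ΔQ = 1427 − 1560 = -133; ΔP = 36 − 25.7 = 10.3.
Midpoints: P̄ = 30.85, Q̄ = 1493.5.
ε = (ΔQ/ΔP)(P̄/Q̄) = (-133/10.3)(30.85/1493.5).

-0.27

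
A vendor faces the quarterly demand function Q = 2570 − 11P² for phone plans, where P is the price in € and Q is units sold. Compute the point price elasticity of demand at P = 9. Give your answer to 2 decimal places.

At P = 9, Q = 1679.
dQ/dP = −22P = -198.
ε = (dQ/dP)(P/Q) = (-198)(9/1679).

-1.06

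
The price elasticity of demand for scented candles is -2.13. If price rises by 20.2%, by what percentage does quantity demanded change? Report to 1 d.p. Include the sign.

%ΔQ ≈ ε × %ΔP = (-2.13)(20.2%) = -43.03%.

-43.0%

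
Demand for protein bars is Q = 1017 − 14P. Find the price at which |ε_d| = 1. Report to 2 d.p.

For linear demand Q = a − bP, ε = −bP/(a − bP). |ε| = 1 when bP = a − bP, i.e. P = a/(2b).
P = 1017/(2·14) = 1017/28 = 36.3214.

36.32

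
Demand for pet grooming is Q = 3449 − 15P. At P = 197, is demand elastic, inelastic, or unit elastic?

Q = 494, dQ/dP = -15.
ε = (dQ/dP)(P/Q) ≈ -5.982.
|ε| = 5.98 > 1.

elastic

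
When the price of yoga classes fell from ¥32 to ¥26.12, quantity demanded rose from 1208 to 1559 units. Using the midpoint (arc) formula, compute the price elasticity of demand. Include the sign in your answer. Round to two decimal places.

ΔQ = 1559 − 1208 = 351; ΔP = 26.12 − 32 = -5.88.
Midpoints: P̄ = 29.06, Q̄ = 1383.5.
ε = (ΔQ/ΔP)(P̄/Q̄) = (351/-5.88)(29.06/1383.5).

-1.25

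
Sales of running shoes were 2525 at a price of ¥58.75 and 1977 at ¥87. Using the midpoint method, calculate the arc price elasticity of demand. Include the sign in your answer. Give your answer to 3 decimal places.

ΔQ = 1977 − 2525 = -548; ΔP = 87 − 58.75 = 28.25.
Midpoints: P̄ = 72.88, Q̄ = 2251.0.
ε = (ΔQ/ΔP)(P̄/Q̄) = (-548/28.25)(72.88/2251.0).

-0.628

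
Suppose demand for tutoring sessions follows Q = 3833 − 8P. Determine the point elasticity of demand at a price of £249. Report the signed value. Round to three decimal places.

At P = 249, Q = 1841.
dQ/dP = −8.
ε = (dQ/dP)(P/Q) = (-8)(249/1841).

-1.082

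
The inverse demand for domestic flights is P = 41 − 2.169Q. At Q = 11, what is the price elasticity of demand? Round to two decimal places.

At Q = 11, P = 41 − 2.169(11) = 17.14.
dP/dQ = −2.169, so dQ/dP = 1/(−2.169) = -0.461.
ε = (dQ/dP)(P/Q) = (-0.461)(17.14/11).

-0.72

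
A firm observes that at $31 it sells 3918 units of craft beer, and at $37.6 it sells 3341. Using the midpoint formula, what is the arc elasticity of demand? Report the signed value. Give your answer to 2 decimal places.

-0.83

ΔQ = 3341 − 3918 = -577; ΔP = 37.6 − 31 = 6.6.
Midpoints: P̄ = 34.30, Q̄ = 3629.5.
ε = (ΔQ/ΔP)(P̄/Q̄) = (-577/6.6)(34.30/3629.5).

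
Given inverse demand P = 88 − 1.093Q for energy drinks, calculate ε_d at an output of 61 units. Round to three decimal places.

-0.320

At Q = 61, P = 88 − 1.093(61) = 21.33.
dP/dQ = −1.093, so dQ/dP = 1/(−1.093) = -0.915.
ε = (dQ/dP)(P/Q) = (-0.915)(21.33/61).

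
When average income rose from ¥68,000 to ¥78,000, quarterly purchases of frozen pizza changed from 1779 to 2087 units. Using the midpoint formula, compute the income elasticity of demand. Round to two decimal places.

ΔQ = 308, ΔI = 10000. Midpoints: Ī = 73,000, Q̄ = 1933.0.
ε_I = (ΔQ/ΔI)(Ī/Q̄) = (308/10000)(73000/1933.0).

1.16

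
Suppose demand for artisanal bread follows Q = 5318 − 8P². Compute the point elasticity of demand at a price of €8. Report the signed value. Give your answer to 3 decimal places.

-0.213

At P = 8, Q = 4806.
dQ/dP = −16P = -128.
ε = (dQ/dP)(P/Q) = (-128)(8/4806).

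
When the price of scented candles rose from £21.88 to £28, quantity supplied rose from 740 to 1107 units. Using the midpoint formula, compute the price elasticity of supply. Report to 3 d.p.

1.619

ΔQ = 1107 − 740 = 367; ΔP = 28 − 21.88 = 6.12.
Midpoints: P̄ = 24.94, Q̄ = 923.5.
ε_s = (ΔQ/ΔP)(P̄/Q̄) = (367/6.12)(24.94/923.5).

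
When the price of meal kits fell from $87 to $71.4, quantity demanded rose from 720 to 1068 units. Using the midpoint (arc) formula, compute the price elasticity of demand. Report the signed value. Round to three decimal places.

-1.976

ΔQ = 1068 − 720 = 348; ΔP = 71.4 − 87 = -15.6.
Midpoints: P̄ = 79.20, Q̄ = 894.0.
ε = (ΔQ/ΔP)(P̄/Q̄) = (348/-15.6)(79.20/894.0).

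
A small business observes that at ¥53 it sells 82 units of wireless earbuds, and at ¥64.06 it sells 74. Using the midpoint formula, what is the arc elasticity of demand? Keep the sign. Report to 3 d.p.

ΔQ = 74 − 82 = -8; ΔP = 64.06 − 53 = 11.06.
Midpoints: P̄ = 58.53, Q̄ = 78.0.
ε = (ΔQ/ΔP)(P̄/Q̄) = (-8/11.06)(58.53/78.0).

-0.543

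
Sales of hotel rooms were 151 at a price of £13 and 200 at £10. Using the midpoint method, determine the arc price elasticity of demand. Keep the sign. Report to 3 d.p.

-1.070

ΔQ = 200 − 151 = 49; ΔP = 10 − 13 = -3.
Midpoints: P̄ = 11.50, Q̄ = 175.5.
ε = (ΔQ/ΔP)(P̄/Q̄) = (49/-3)(11.50/175.5).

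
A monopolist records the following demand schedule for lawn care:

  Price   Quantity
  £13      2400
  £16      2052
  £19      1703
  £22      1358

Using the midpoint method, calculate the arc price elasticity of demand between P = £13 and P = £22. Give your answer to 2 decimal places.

At P = 13, Q = 2400; at P = 22, Q = 1358.
ΔQ = -1042, ΔP = 9. Midpoints: P̄ = 17.50, Q̄ = 1879.0.
ε = (ΔQ/ΔP)(P̄/Q̄) = (-1042/9)(17.50/1879.0).

-1.08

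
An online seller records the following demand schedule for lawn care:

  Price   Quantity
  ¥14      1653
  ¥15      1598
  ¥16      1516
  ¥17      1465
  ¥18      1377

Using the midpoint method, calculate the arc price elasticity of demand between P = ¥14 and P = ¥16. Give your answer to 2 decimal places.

-0.65

At P = 14, Q = 1653; at P = 16, Q = 1516.
ΔQ = -137, ΔP = 2. Midpoints: P̄ = 15.00, Q̄ = 1584.5.
ε = (ΔQ/ΔP)(P̄/Q̄) = (-137/2)(15.00/1584.5).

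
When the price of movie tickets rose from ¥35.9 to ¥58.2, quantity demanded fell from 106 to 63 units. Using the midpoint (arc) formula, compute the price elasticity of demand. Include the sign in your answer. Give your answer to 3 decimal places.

-1.074

ΔQ = 63 − 106 = -43; ΔP = 58.2 − 35.9 = 22.3.
Midpoints: P̄ = 47.05, Q̄ = 84.5.
ε = (ΔQ/ΔP)(P̄/Q̄) = (-43/22.3)(47.05/84.5).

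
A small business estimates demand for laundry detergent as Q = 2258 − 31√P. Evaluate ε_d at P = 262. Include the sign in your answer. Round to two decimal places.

-0.14

At P = 262, Q = 1756.221.
dQ/dP = −31/(2√P) = -0.958.
ε = (dQ/dP)(P/Q) = (-0.958)(262/1756.221).
|ε| < 1, so demand is inelastic at this price.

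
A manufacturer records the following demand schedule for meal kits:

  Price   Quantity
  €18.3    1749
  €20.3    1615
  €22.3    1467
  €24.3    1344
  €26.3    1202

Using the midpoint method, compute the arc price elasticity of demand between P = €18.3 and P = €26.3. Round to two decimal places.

At P = 18.3, Q = 1749; at P = 26.3, Q = 1202.
ΔQ = -547, ΔP = 8.0. Midpoints: P̄ = 22.30, Q̄ = 1475.5.
ε = (ΔQ/ΔP)(P̄/Q̄) = (-547/8.0)(22.30/1475.5).

-1.03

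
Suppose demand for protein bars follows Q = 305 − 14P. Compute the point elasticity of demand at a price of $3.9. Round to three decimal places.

-0.218

At P = 3.9, Q = 250.400.
dQ/dP = −14.
ε = (dQ/dP)(P/Q) = (-14)(3.9/250.400).
|ε| < 1, so demand is inelastic at this price.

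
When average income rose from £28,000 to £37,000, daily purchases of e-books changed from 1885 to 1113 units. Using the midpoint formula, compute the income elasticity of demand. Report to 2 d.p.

ΔQ = -772, ΔI = 9000. Midpoints: Ī = 32,500, Q̄ = 1499.0.
ε_I = (ΔQ/ΔI)(Ī/Q̄) = (-772/9000)(32500/1499.0).

-1.86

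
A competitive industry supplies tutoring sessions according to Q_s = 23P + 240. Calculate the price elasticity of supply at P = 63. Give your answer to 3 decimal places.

At P = 63, Q_s = 1689.
dQ_s/dP = 23.
ε_s = (dQ_s/dP)(P/Q_s) = (23)(63/1689).

0.858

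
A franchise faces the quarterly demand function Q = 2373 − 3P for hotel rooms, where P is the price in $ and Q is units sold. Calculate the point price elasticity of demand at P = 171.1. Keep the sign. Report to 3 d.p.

-0.276

At P = 171.1, Q = 1859.700.
dQ/dP = −3.
ε = (dQ/dP)(P/Q) = (-3)(171.1/1859.700).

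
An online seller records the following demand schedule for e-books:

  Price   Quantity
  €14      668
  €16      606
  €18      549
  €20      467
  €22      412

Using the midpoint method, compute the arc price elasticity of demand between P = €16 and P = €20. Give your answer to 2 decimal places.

-1.17

At P = 16, Q = 606; at P = 20, Q = 467.
ΔQ = -139, ΔP = 4. Midpoints: P̄ = 18.00, Q̄ = 536.5.
ε = (ΔQ/ΔP)(P̄/Q̄) = (-139/4)(18.00/536.5).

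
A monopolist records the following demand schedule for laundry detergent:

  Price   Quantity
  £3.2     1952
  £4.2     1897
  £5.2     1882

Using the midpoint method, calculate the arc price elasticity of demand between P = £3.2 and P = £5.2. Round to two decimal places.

At P = 3.2, Q = 1952; at P = 5.2, Q = 1882.
ΔQ = -70, ΔP = 2.0. Midpoints: P̄ = 4.20, Q̄ = 1917.0.
ε = (ΔQ/ΔP)(P̄/Q̄) = (-70/2.0)(4.20/1917.0).

-0.08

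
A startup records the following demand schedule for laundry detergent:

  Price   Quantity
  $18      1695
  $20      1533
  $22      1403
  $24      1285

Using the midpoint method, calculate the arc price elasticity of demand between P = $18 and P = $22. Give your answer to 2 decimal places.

At P = 18, Q = 1695; at P = 22, Q = 1403.
ΔQ = -292, ΔP = 4. Midpoints: P̄ = 20.00, Q̄ = 1549.0.
ε = (ΔQ/ΔP)(P̄/Q̄) = (-292/4)(20.00/1549.0).

-0.94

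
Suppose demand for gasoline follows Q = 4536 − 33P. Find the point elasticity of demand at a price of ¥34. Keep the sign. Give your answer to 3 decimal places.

-0.329

At P = 34, Q = 3414.
dQ/dP = −33.
ε = (dQ/dP)(P/Q) = (-33)(34/3414).
|ε| < 1, so demand is inelastic at this price.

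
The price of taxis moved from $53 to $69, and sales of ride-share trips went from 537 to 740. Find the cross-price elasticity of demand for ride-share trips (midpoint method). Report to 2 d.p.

ΔQ_x = 740 − 537 = 203; ΔP_y = 69 − 53 = 16.
Midpoints: P̄_y = 61.00, Q̄_x = 638.5.
ε_xy = (ΔQ_x/ΔP_y)(P̄_y/Q̄_x) = (203/16)(61.00/638.5).
ε_xy > 0, so the goods are substitutes.

1.21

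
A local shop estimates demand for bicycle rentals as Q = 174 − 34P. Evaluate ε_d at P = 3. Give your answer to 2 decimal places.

At P = 3, Q = 72.
dQ/dP = −34.
ε = (dQ/dP)(P/Q) = (-34)(3/72).
|ε| > 1, so demand is elastic at this price.

-1.42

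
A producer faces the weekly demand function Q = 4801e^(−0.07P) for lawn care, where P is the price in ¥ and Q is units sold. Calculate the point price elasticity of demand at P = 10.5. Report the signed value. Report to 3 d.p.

At P = 10.5, Q = 2302.106.
dQ/dP = −0.07·4801e^(−0.07P) = −0.07Q = -161.147.
ε = (dQ/dP)(P/Q) = (-161.147)(10.5/2302.106).
|ε| < 1, so demand is inelastic at this price.

-0.735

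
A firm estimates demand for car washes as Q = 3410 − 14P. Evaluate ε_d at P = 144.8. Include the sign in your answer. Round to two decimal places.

At P = 144.8, Q = 1382.800.
dQ/dP = −14.
ε = (dQ/dP)(P/Q) = (-14)(144.8/1382.800).

-1.47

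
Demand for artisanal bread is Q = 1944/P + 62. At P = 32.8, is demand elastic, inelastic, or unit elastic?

inelastic

Q = 121.268, dQ/dP = -1.807.
ε = (dQ/dP)(P/Q) ≈ -0.489.
|ε| = 0.49 < 1.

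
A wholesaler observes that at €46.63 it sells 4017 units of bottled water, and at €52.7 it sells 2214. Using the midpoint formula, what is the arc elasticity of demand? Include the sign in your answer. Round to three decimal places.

ΔQ = 2214 − 4017 = -1803; ΔP = 52.7 − 46.63 = 6.07.
Midpoints: P̄ = 49.67, Q̄ = 3115.5.
ε = (ΔQ/ΔP)(P̄/Q̄) = (-1803/6.07)(49.67/3115.5).

-4.735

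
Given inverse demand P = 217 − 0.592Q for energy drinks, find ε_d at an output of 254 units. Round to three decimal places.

At Q = 254, P = 217 − 0.592(254) = 66.63.
dP/dQ = −0.592, so dQ/dP = 1/(−0.592) = -1.689.
ε = (dQ/dP)(P/Q) = (-1.689)(66.63/254).

-0.443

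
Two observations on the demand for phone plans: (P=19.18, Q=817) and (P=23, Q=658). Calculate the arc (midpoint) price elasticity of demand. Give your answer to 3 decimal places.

-1.190

ΔQ = 658 − 817 = -159; ΔP = 23 − 19.18 = 3.82.
Midpoints: P̄ = 21.09, Q̄ = 737.5.
ε = (ΔQ/ΔP)(P̄/Q̄) = (-159/3.82)(21.09/737.5).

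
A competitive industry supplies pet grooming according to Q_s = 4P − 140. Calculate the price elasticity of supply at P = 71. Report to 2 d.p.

At P = 71, Q_s = 144.
dQ_s/dP = 4.
ε_s = (dQ_s/dP)(P/Q_s) = (4)(71/144).

1.97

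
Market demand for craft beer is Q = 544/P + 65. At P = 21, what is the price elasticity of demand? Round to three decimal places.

-0.285

At P = 21, Q = 90.905.
dQ/dP = −544/P² = -1.234.
ε = (dQ/dP)(P/Q) = (-1.234)(21/90.905).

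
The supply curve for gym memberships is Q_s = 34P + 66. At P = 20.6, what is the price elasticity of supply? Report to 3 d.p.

0.914

At P = 20.6, Q_s = 766.40.
dQ_s/dP = 34.
ε_s = (dQ_s/dP)(P/Q_s) = (34)(20.6/766.40).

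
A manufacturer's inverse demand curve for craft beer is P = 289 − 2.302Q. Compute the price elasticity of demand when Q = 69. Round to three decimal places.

-0.819

At Q = 69, P = 289 − 2.302(69) = 130.16.
dP/dQ = −2.302, so dQ/dP = 1/(−2.302) = -0.434.
ε = (dQ/dP)(P/Q) = (-0.434)(130.16/69).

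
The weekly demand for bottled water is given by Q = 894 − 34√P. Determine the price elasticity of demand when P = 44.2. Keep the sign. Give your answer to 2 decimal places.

-0.17

At P = 44.2, Q = 667.958.
dQ/dP = −34/(2√P) = -2.557.
ε = (dQ/dP)(P/Q) = (-2.557)(44.2/667.958).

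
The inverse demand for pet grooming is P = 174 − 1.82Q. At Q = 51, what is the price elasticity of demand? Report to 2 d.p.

At Q = 51, P = 174 − 1.82(51) = 81.18.
dP/dQ = −1.82, so dQ/dP = 1/(−1.82) = -0.549.
ε = (dQ/dP)(P/Q) = (-0.549)(81.18/51).

-0.87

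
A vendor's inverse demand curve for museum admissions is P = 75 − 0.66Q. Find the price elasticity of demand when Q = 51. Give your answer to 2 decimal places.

At Q = 51, P = 75 − 0.66(51) = 41.34.
dP/dQ = −0.66, so dQ/dP = 1/(−0.66) = -1.515.
ε = (dQ/dP)(P/Q) = (-1.515)(41.34/51).

-1.23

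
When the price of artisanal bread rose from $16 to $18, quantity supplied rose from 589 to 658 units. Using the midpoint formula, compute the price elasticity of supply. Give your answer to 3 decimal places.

ΔQ = 658 − 589 = 69; ΔP = 18 − 16 = 2.
Midpoints: P̄ = 17.00, Q̄ = 623.5.
ε_s = (ΔQ/ΔP)(P̄/Q̄) = (69/2)(17.00/623.5).

0.941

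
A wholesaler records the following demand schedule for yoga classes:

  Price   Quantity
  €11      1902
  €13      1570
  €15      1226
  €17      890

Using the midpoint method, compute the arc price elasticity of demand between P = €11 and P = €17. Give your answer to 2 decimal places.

-1.69

At P = 11, Q = 1902; at P = 17, Q = 890.
ΔQ = -1012, ΔP = 6. Midpoints: P̄ = 14.00, Q̄ = 1396.0.
ε = (ΔQ/ΔP)(P̄/Q̄) = (-1012/6)(14.00/1396.0).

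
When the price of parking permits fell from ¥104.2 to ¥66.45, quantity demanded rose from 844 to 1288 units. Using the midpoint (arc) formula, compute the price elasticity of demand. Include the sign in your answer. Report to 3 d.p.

-0.941

ΔQ = 1288 − 844 = 444; ΔP = 66.45 − 104.2 = -37.75.
Midpoints: P̄ = 85.33, Q̄ = 1066.0.
ε = (ΔQ/ΔP)(P̄/Q̄) = (444/-37.75)(85.33/1066.0).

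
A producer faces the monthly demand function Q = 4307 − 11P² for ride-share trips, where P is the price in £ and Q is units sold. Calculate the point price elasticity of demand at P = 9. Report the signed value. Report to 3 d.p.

At P = 9, Q = 3416.
dQ/dP = −22P = -198.
ε = (dQ/dP)(P/Q) = (-198)(9/3416).

-0.522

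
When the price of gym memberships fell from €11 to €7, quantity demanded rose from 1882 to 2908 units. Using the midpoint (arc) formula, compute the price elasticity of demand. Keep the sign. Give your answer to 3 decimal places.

ΔQ = 2908 − 1882 = 1026; ΔP = 7 − 11 = -4.
Midpoints: P̄ = 9.00, Q̄ = 2395.0.
ε = (ΔQ/ΔP)(P̄/Q̄) = (1026/-4)(9.00/2395.0).

-0.964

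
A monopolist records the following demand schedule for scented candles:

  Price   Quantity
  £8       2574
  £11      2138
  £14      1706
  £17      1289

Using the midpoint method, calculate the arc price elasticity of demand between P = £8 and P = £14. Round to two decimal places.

At P = 8, Q = 2574; at P = 14, Q = 1706.
ΔQ = -868, ΔP = 6. Midpoints: P̄ = 11.00, Q̄ = 2140.0.
ε = (ΔQ/ΔP)(P̄/Q̄) = (-868/6)(11.00/2140.0).

-0.74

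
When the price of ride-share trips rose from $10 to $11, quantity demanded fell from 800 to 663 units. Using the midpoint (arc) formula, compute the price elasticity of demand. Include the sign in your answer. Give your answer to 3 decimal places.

ΔQ = 663 − 800 = -137; ΔP = 11 − 10 = 1.
Midpoints: P̄ = 10.50, Q̄ = 731.5.
ε = (ΔQ/ΔP)(P̄/Q̄) = (-137/1)(10.50/731.5).

-1.967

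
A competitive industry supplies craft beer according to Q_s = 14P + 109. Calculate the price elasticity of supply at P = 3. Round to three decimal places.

At P = 3, Q_s = 151.
dQ_s/dP = 14.
ε_s = (dQ_s/dP)(P/Q_s) = (14)(3/151).

0.278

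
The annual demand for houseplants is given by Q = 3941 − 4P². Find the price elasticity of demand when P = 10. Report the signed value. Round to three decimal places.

-0.226

At P = 10, Q = 3541.
dQ/dP = −8P = -80.
ε = (dQ/dP)(P/Q) = (-80)(10/3541).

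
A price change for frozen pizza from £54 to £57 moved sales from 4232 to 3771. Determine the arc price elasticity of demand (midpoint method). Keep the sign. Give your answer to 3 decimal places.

ΔQ = 3771 − 4232 = -461; ΔP = 57 − 54 = 3.
Midpoints: P̄ = 55.50, Q̄ = 4001.5.
ε = (ΔQ/ΔP)(P̄/Q̄) = (-461/3)(55.50/4001.5).

-2.131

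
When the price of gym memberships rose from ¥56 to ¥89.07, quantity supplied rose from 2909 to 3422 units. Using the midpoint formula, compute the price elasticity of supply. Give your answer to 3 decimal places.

ΔQ = 3422 − 2909 = 513; ΔP = 89.07 − 56 = 33.07.
Midpoints: P̄ = 72.53, Q̄ = 3165.5.
ε_s = (ΔQ/ΔP)(P̄/Q̄) = (513/33.07)(72.53/3165.5).

0.355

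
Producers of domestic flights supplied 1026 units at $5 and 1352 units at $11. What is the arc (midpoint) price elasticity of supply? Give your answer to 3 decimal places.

0.366

ΔQ = 1352 − 1026 = 326; ΔP = 11 − 5 = 6.
Midpoints: P̄ = 8.00, Q̄ = 1189.0.
ε_s = (ΔQ/ΔP)(P̄/Q̄) = (326/6)(8.00/1189.0).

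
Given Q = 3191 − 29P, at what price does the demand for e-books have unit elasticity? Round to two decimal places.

For linear demand Q = a − bP, ε = −bP/(a − bP). |ε| = 1 when bP = a − bP, i.e. P = a/(2b).
P = 3191/(2·29) = 3191/58 = 55.0172.

55.02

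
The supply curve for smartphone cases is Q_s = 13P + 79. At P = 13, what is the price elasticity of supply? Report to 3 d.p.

At P = 13, Q_s = 248.
dQ_s/dP = 13.
ε_s = (dQ_s/dP)(P/Q_s) = (13)(13/248).

0.681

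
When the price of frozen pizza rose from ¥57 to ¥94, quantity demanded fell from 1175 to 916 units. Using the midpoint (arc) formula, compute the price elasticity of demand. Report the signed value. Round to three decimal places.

ΔQ = 916 − 1175 = -259; ΔP = 94 − 57 = 37.
Midpoints: P̄ = 75.50, Q̄ = 1045.5.
ε = (ΔQ/ΔP)(P̄/Q̄) = (-259/37)(75.50/1045.5).

-0.505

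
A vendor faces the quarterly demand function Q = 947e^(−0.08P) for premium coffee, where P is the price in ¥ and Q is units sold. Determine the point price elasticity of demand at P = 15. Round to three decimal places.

At P = 15, Q = 285.231.
dQ/dP = −0.08·947e^(−0.08P) = −0.08Q = -22.818.
ε = (dQ/dP)(P/Q) = (-22.818)(15/285.231).

-1.200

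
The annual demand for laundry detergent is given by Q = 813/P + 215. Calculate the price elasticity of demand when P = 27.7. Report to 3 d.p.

-0.120

At P = 27.7, Q = 244.350.
dQ/dP = −813/P² = -1.060.
ε = (dQ/dP)(P/Q) = (-1.060)(27.7/244.350).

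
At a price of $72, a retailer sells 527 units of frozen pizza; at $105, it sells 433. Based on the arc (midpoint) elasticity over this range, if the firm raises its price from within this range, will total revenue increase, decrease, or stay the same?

increase

Arc ε = (-94/33)(88.50/480.0) ≈ -0.525.
|ε| = 0.53 < 1, so demand is inelastic. A price rise therefore raises total revenue.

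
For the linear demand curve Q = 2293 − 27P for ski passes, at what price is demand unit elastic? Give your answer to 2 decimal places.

42.46

For linear demand Q = a − bP, ε = −bP/(a − bP). |ε| = 1 when bP = a − bP, i.e. P = a/(2b).
P = 2293/(2·27) = 2293/54 = 42.4630.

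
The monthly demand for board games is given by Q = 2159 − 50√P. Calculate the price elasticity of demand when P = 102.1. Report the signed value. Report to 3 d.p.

At P = 102.1, Q = 1653.777.
dQ/dP = −50/(2√P) = -2.474.
ε = (dQ/dP)(P/Q) = (-2.474)(102.1/1653.777).
|ε| < 1, so demand is inelastic at this price.

-0.153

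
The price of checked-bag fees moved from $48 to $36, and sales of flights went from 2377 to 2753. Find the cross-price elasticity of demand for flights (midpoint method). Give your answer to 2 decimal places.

-0.51

ΔQ_x = 2753 − 2377 = 376; ΔP_y = 36 − 48 = -12.
Midpoints: P̄_y = 42.00, Q̄_x = 2565.0.
ε_xy = (ΔQ_x/ΔP_y)(P̄_y/Q̄_x) = (376/-12)(42.00/2565.0).
ε_xy < 0, so the goods are complements.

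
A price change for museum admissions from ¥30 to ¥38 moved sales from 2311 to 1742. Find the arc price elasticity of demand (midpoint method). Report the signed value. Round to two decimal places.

ΔQ = 1742 − 2311 = -569; ΔP = 38 − 30 = 8.
Midpoints: P̄ = 34.00, Q̄ = 2026.5.
ε = (ΔQ/ΔP)(P̄/Q̄) = (-569/8)(34.00/2026.5).

-1.19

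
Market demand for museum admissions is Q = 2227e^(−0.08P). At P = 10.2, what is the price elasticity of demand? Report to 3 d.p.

-0.816

At P = 10.2, Q = 984.773.
dQ/dP = −0.08·2227e^(−0.08P) = −0.08Q = -78.782.
ε = (dQ/dP)(P/Q) = (-78.782)(10.2/984.773).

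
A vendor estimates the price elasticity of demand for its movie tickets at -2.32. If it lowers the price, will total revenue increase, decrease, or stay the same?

increase

|ε| = 2.32 > 1, so demand is elastic. A price cut therefore raises total revenue.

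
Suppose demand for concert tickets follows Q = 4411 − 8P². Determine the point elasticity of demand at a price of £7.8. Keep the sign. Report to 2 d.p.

-0.25

At P = 7.8, Q = 3924.280.
dQ/dP = −16P = -124.800.
ε = (dQ/dP)(P/Q) = (-124.800)(7.8/3924.280).
|ε| < 1, so demand is inelastic at this price.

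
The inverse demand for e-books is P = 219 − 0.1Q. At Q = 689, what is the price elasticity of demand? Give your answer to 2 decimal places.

At Q = 689, P = 219 − 0.1(689) = 150.10.
dP/dQ = −0.1, so dQ/dP = 1/(−0.1) = -10.000.
ε = (dQ/dP)(P/Q) = (-10.000)(150.10/689).

-2.18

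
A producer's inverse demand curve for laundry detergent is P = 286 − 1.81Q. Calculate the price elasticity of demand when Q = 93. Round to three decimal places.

-0.699

At Q = 93, P = 286 − 1.81(93) = 117.67.
dP/dQ = −1.81, so dQ/dP = 1/(−1.81) = -0.552.
ε = (dQ/dP)(P/Q) = (-0.552)(117.67/93).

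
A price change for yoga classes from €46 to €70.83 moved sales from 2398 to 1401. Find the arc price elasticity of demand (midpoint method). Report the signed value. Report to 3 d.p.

-1.235

ΔQ = 1401 − 2398 = -997; ΔP = 70.83 − 46 = 24.83.
Midpoints: P̄ = 58.41, Q̄ = 1899.5.
ε = (ΔQ/ΔP)(P̄/Q̄) = (-997/24.83)(58.41/1899.5).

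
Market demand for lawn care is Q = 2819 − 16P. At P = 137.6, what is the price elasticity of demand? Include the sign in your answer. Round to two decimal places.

-3.57

At P = 137.6, Q = 617.400.
dQ/dP = −16.
ε = (dQ/dP)(P/Q) = (-16)(137.6/617.400).
|ε| > 1, so demand is elastic at this price.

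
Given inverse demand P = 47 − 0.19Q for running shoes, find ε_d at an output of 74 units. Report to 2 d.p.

-2.34

At Q = 74, P = 47 − 0.19(74) = 32.94.
dP/dQ = −0.19, so dQ/dP = 1/(−0.19) = -5.263.
ε = (dQ/dP)(P/Q) = (-5.263)(32.94/74).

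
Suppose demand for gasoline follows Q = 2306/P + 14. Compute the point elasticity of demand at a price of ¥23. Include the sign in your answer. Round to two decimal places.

-0.88

At P = 23, Q = 114.261.
dQ/dP = −2306/P² = -4.359.
ε = (dQ/dP)(P/Q) = (-4.359)(23/114.261).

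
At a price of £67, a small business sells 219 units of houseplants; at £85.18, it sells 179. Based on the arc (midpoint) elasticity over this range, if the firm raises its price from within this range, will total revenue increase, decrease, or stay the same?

Arc ε = (-40/18.18)(76.09/199.0) ≈ -0.841.
|ε| = 0.84 < 1, so demand is inelastic. A price rise therefore raises total revenue.

increase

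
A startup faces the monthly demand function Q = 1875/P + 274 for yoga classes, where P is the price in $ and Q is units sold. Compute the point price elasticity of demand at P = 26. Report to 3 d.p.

-0.208

At P = 26, Q = 346.115.
dQ/dP = −1875/P² = -2.774.
ε = (dQ/dP)(P/Q) = (-2.774)(26/346.115).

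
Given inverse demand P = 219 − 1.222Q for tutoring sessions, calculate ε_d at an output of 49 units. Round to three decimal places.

-2.657

At Q = 49, P = 219 − 1.222(49) = 159.12.
dP/dQ = −1.222, so dQ/dP = 1/(−1.222) = -0.818.
ε = (dQ/dP)(P/Q) = (-0.818)(159.12/49).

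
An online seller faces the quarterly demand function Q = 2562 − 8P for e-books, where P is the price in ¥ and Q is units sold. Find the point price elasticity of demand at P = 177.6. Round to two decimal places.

At P = 177.6, Q = 1141.200.
dQ/dP = −8.
ε = (dQ/dP)(P/Q) = (-8)(177.6/1141.200).

-1.25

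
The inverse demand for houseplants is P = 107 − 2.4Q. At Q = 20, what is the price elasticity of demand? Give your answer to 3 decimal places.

-1.229

At Q = 20, P = 107 − 2.4(20) = 59.00.
dP/dQ = −2.4, so dQ/dP = 1/(−2.4) = -0.417.
ε = (dQ/dP)(P/Q) = (-0.417)(59.00/20).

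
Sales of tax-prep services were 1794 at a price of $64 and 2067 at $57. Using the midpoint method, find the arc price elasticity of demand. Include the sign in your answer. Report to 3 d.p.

-1.222

ΔQ = 2067 − 1794 = 273; ΔP = 57 − 64 = -7.
Midpoints: P̄ = 60.50, Q̄ = 1930.5.
ε = (ΔQ/ΔP)(P̄/Q̄) = (273/-7)(60.50/1930.5).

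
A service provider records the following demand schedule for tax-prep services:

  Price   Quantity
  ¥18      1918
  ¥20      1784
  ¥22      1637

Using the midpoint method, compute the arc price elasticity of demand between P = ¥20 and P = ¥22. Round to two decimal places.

-0.90

At P = 20, Q = 1784; at P = 22, Q = 1637.
ΔQ = -147, ΔP = 2. Midpoints: P̄ = 21.00, Q̄ = 1710.5.
ε = (ΔQ/ΔP)(P̄/Q̄) = (-147/2)(21.00/1710.5).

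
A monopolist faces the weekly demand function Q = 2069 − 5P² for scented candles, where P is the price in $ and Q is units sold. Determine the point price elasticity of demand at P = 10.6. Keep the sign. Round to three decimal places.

At P = 10.6, Q = 1507.200.
dQ/dP = −10P = -106.
ε = (dQ/dP)(P/Q) = (-106)(10.6/1507.200).

-0.745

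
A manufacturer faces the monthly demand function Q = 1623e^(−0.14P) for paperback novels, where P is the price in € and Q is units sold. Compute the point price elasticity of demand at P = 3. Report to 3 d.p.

At P = 3, Q = 1066.387.
dQ/dP = −0.14·1623e^(−0.14P) = −0.14Q = -149.294.
ε = (dQ/dP)(P/Q) = (-149.294)(3/1066.387).

-0.420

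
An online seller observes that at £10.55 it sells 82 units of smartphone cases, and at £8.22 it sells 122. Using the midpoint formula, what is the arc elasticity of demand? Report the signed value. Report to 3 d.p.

ΔQ = 122 − 82 = 40; ΔP = 8.22 − 10.55 = -2.33.
Midpoints: P̄ = 9.39, Q̄ = 102.0.
ε = (ΔQ/ΔP)(P̄/Q̄) = (40/-2.33)(9.39/102.0).

-1.580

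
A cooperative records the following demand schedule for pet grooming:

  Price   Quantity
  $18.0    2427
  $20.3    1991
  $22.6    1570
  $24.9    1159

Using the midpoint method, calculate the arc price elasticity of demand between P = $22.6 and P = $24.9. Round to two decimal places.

At P = 22.6, Q = 1570; at P = 24.9, Q = 1159.
ΔQ = -411, ΔP = 2.3. Midpoints: P̄ = 23.75, Q̄ = 1364.5.
ε = (ΔQ/ΔP)(P̄/Q̄) = (-411/2.3)(23.75/1364.5).

-3.11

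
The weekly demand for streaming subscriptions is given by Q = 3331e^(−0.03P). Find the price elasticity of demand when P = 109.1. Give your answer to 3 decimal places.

-3.273

At P = 109.1, Q = 126.220.
dQ/dP = −0.03·3331e^(−0.03P) = −0.03Q = -3.787.
ε = (dQ/dP)(P/Q) = (-3.787)(109.1/126.220).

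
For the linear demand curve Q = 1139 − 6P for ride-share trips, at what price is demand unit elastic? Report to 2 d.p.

94.92

For linear demand Q = a − bP, ε = −bP/(a − bP). |ε| = 1 when bP = a − bP, i.e. P = a/(2b).
P = 1139/(2·6) = 1139/12 = 94.9167.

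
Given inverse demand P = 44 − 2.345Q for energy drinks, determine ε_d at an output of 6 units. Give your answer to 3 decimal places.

-2.127

At Q = 6, P = 44 − 2.345(6) = 29.93.
dP/dQ = −2.345, so dQ/dP = 1/(−2.345) = -0.426.
ε = (dQ/dP)(P/Q) = (-0.426)(29.93/6).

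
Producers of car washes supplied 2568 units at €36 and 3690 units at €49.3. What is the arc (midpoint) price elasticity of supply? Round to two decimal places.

1.15

ΔQ = 3690 − 2568 = 1122; ΔP = 49.3 − 36 = 13.3.
Midpoints: P̄ = 42.65, Q̄ = 3129.0.
ε_s = (ΔQ/ΔP)(P̄/Q̄) = (1122/13.3)(42.65/3129.0).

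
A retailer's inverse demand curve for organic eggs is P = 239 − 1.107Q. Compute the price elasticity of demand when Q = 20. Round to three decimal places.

-9.795

At Q = 20, P = 239 − 1.107(20) = 216.86.
dP/dQ = −1.107, so dQ/dP = 1/(−1.107) = -0.903.
ε = (dQ/dP)(P/Q) = (-0.903)(216.86/20).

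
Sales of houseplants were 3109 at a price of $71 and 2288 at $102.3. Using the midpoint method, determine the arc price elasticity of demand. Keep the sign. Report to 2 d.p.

ΔQ = 2288 − 3109 = -821; ΔP = 102.3 − 71 = 31.3.
Midpoints: P̄ = 86.65, Q̄ = 2698.5.
ε = (ΔQ/ΔP)(P̄/Q̄) = (-821/31.3)(86.65/2698.5).

-0.84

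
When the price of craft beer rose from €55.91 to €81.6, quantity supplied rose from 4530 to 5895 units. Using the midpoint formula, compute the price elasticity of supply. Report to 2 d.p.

ΔQ = 5895 − 4530 = 1365; ΔP = 81.6 − 55.91 = 25.69.
Midpoints: P̄ = 68.75, Q̄ = 5212.5.
ε_s = (ΔQ/ΔP)(P̄/Q̄) = (1365/25.69)(68.75/5212.5).

0.70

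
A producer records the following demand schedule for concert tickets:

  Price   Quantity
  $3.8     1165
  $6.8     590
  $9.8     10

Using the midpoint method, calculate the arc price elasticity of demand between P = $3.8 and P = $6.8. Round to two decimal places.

At P = 3.8, Q = 1165; at P = 6.8, Q = 590.
ΔQ = -575, ΔP = 3.0. Midpoints: P̄ = 5.30, Q̄ = 877.5.
ε = (ΔQ/ΔP)(P̄/Q̄) = (-575/3.0)(5.30/877.5).

-1.16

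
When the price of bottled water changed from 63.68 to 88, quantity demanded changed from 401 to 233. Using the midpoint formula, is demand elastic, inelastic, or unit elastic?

Arc ε ≈ -1.653.
|ε| = 1.65 > 1.

elastic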